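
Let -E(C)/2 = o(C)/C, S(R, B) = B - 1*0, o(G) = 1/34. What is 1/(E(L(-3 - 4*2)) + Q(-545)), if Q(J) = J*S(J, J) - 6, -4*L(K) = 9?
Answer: 153/45443911 ≈ 3.3668e-6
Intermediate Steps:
o(G) = 1/34
L(K) = -9/4 (L(K) = -¼*9 = -9/4)
S(R, B) = B (S(R, B) = B + 0 = B)
Q(J) = -6 + J² (Q(J) = J*J - 6 = J² - 6 = -6 + J²)
E(C) = -1/(17*C)
1/(E(L(-3 - 4*2)) + Q(-545)) = 1/(-1/(17*(-9/4)) + (-6 + (-545)²)) = 1/(-1/17*(-4/9) + (-6 + 297025)) = 1/(4/153 + 297019) = 1/(45443911/153) = 153/45443911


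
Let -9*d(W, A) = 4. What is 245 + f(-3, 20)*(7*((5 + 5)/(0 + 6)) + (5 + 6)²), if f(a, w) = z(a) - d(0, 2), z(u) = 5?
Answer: 26117/27 ≈ 967.30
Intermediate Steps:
d(W, A) = -4/9 (d(W, A) = -⅑*4 = -4/9)
f(a, w) = 49/9 (f(a, w) = 5 - 1*(-4/9) = 5 + 4/9 = 49/9)
245 + f(-3, 20)*(7*((5 + 5)/(0 + 6)) + (5 + 6)²) = 245 + 49*(7*((5 + 5)/(0 + 6)) + (5 + 6)²)/9 = 245 + 49*(7*(10/6) + 11²)/9 = 245 + 49*(7*(10*(⅙)) + 121)/9 = 245 + 49*(7*(5/3) + 121)/9 = 245 + 49*(35/3 + 121)/9 = 245 + (49/9)*(398/3) = 245 + 19502/27 = 26117/27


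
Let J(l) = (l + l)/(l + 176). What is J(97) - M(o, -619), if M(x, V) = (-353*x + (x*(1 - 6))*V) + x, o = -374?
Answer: 280065980/273 ≈ 1.0259e+6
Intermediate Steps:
M(x, V) = -352*x - 5*V*x (M(x, V) = (-353*x + (x*(-5))*V) + x = (-353*x + (-5*x)*V) + x = (-353*x - 5*V*x) + x = -352*x - 5*V*x)
J(l) = 2*l/(176 + l) (J(l) = (2*l)/(176 + l) = 2*l/(176 + l))
J(97) - M(o, -619) = 2*97/(176 + 97) - (-1)*(-374)*(352 + 5*(-619)) = 2*97/273 - (-1)*(-374)*(352 - 3095) = 2*97*(1/273) - (-1)*(-374)*(-2743) = 194/273 - 1*(-1025882) = 194/273 + 1025882 = 280065980/273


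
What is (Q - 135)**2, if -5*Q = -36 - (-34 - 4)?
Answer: 458329/25 ≈ 18333.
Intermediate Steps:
Q = -2/5 (Q = -(-36 - (-34 - 4))/5 = -(-36 - 1*(-38))/5 = -(-36 + 38)/5 = -1/5*2 = -2/5 ≈ -0.40000)
(Q - 135)**2 = (-2/5 - 135)**2 = (-677/5)**2 = 458329/25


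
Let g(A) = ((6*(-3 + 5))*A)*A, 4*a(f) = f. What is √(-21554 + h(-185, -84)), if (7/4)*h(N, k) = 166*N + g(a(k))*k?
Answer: I*√14362810/7 ≈ 541.4*I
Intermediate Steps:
a(f) = f/4
g(A) = 12*A² (g(A) = ((6*2)*A)*A = (12*A)*A = 12*A²)
h(N, k) = 3*k³/7 + 664*N/7 (h(N, k) = 4*(166*N + (12*(k/4)²)*k)/7 = 4*(166*N + (12*(k²/16))*k)/7 = 4*(166*N + (3*k²/4)*k)/7 = 4*(166*N + 3*k³/4)/7 = 3*k³/7 + 664*N/7)
√(-21554 + h(-185, -84)) = √(-21554 + ((3/7)*(-84)³ + (664/7)*(-185))) = √(-21554 + ((3/7)*(-592704) - 122840/7)) = √(-21554 + (-254016 - 122840/7)) = √(-21554 - 1900952/7) = √(-2051830/7) = I*√14362810/7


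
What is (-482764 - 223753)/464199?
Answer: -706517/464199 ≈ -1.5220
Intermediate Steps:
(-482764 - 223753)/464199 = -706517*1/464199 = -706517/464199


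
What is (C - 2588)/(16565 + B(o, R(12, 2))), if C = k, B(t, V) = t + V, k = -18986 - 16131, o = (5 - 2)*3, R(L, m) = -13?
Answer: -37705/16561 ≈ -2.2767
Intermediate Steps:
o = 9 (o = 3*3 = 9)
k = -35117
B(t, V) = V + t
C = -35117
(C - 2588)/(16565 + B(o, R(12, 2))) = (-35117 - 2588)/(16565 + (-13 + 9)) = -37705/(16565 - 4) = -37705/16561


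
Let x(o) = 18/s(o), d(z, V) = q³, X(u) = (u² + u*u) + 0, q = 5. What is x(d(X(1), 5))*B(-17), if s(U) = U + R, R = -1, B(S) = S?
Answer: -153/62 ≈ -2.4677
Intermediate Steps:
X(u) = 2*u² (X(u) = (u² + u²) + 0 = 2*u² + 0 = 2*u²)
d(z, V) = 125 (d(z, V) = 5³ = 125)
s(U) = -1 + U (s(U) = U - 1 = -1 + U)
x(o) = 18/(-1 + o)
x(d(X(1), 5))*B(-17) = (18/(-1 + 125))*(-17) = (18/124)*(-17) = (18*(1/124))*(-17) = (9/62)*(-17) = -153/62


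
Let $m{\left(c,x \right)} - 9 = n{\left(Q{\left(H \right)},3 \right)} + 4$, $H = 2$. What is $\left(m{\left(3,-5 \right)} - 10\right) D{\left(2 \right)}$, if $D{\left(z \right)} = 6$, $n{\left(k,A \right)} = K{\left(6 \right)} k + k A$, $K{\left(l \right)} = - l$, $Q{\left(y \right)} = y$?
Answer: $-18$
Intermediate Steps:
$n{\left(k,A \right)} = - 6 k + A k$ ($n{\left(k,A \right)} = \left(-1\right) 6 k + k A = - 6 k + A k$)
$m{\left(c,x \right)} = 7$ ($m{\left(c,x \right)} = 9 + \left(2 \left(-6 + 3\right) + 4\right) = 9 + \left(2 \left(-3\right) + 4\right) = 9 + \left(-6 + 4\right) = 9 - 2 = 7$)
$\left(m{\left(3,-5 \right)} - 10\right) D{\left(2 \right)} = \left(7 - 10\right) 6 = \left(-3\right) 6 = -18$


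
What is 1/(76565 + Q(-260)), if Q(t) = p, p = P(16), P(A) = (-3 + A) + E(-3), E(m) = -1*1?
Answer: 1/76577 ≈ 1.3059e-5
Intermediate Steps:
E(m) = -1
P(A) = -4 + A (P(A) = (-3 + A) - 1 = -4 + A)
p = 12 (p = -4 + 16 = 12)
Q(t) = 12
1/(76565 + Q(-260)) = 1/(76565 + 12) = 1/76577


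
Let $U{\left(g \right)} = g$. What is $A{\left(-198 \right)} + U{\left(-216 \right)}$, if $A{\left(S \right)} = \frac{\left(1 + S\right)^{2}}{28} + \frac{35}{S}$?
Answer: $\frac{3242849}{2772} \approx 1169.9$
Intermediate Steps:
$A{\left(S \right)} = \frac{35}{S} + \frac{\left(1 + S\right)^{2}}{28}$ ($A{\left(S \right)} = \left(1 + S\right)^{2} \cdot \frac{1}{28} + \frac{35}{S} = \frac{\left(1 + S\right)^{2}}{28} + \frac{35}{S} = \frac{35}{S} + \frac{\left(1 + S\right)^{2}}{28}$)
$A{\left(-198 \right)} + U{\left(-216 \right)} = \left(\frac{35}{-198} + \frac{\left(1 - 198\right)^{2}}{28}\right) - 216 = \left(35 \left(- \frac{1}{198}\right) + \frac{\left(-197\right)^{2}}{28}\right) - 216 = \left(- \frac{35}{198} + \frac{1}{28} \cdot 38809\right) - 216 = \left(- \frac{35}{198} + \frac{38809}{28}\right) - 216 = \frac{3841601}{2772} - 216 = \frac{3242849}{2772}$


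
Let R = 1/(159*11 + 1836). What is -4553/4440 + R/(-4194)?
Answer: -2281886347/2225252520 ≈ -1.0254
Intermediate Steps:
R = 1/3585 (R = 1/(1749 + 1836) = 1/3585 ≈ 0.00027894)
-4553/4440 + R/(-4194) = -4553/4440 + (1/3585)/(-4194) = -4553*1/4440 + (1/3585)*(-1/4194) = -4553/4440 - 1/15035490 = -2281886347/2225252520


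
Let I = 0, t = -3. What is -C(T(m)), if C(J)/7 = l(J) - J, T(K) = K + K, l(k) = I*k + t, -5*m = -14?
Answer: 301/5 ≈ 60.200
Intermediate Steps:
m = 14/5 (m = -⅕*(-14) = 14/5 ≈ 2.8000)
l(k) = -3 (l(k) = 0*k - 3 = 0 - 3 = -3)
T(K) = 2*K
C(J) = -21 - 7*J (C(J) = 7*(-3 - J) = -21 - 7*J)
-C(T(m)) = -(-21 - 14*14/5) = -(-21 - 7*28/5) = -(-21 - 196/5) = -1*(-301/5) = 301/5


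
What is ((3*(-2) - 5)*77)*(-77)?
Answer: 65219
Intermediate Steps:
((3*(-2) - 5)*77)*(-77) = ((-6 - 5)*77)*(-77) = -11*77*(-77) = -847*(-77) = 65219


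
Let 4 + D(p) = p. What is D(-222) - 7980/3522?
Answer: -133992/587 ≈ -228.27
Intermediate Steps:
D(p) = -4 + p
D(-222) - 7980/3522 = (-4 - 222) - 7980/3522 = -226 - 7980/3522 = -226 - 1*1330/587 = -226 - 1330/587 = -133992/587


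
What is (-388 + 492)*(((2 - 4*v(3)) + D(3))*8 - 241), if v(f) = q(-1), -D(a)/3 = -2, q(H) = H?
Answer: -15080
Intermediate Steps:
D(a) = 6 (D(a) = -3*(-2) = 6)
v(f) = -1
(-388 + 492)*(((2 - 4*v(3)) + D(3))*8 - 241) = (-388 + 492)*(((2 - 4*(-1)) + 6)*8 - 241) = 104*(((2 + 4) + 6)*8 - 241) = 104*((6 + 6)*8 - 241) = 104*(12*8 - 241) = 104*(96 - 241) = 104*(-145) = -15080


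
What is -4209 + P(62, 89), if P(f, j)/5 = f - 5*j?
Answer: -6124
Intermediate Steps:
P(f, j) = -25*j + 5*f (P(f, j) = 5*(f - 5*j) = -25*j + 5*f)
-4209 + P(62, 89) = -4209 + (-25*89 + 5*62) = -4209 + (-2225 + 310) = -4209 - 1915 = -6124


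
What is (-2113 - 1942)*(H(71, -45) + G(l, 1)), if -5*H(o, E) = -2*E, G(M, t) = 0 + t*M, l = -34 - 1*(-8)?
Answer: 178420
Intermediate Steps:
l = -26 (l = -34 + 8 = -26)
G(M, t) = M*t (G(M, t) = 0 + M*t = M*t)
H(o, E) = 2*E/5 (H(o, E) = -(-2)*E/5 = 2*E/5)
(-2113 - 1942)*(H(71, -45) + G(l, 1)) = (-2113 - 1942)*((⅖)*(-45) - 26*1) = -4055*(-18 - 26) = -4055*(-44) = 178420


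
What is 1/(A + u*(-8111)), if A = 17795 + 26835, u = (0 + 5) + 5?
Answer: -1/36480 ≈ -2.7412e-5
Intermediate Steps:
u = 10 (u = 5 + 5 = 10)
A = 44630
1/(A + u*(-8111)) = 1/(44630 + 10*(-8111)) = 1/(44630 - 81110) = 1/(-36480) = -1/36480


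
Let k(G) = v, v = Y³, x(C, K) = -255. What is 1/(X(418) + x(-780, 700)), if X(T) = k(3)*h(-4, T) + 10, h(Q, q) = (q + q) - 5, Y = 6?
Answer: 1/179251 ≈ 5.5788e-6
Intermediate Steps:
v = 216 (v = 6³ = 216)
k(G) = 216
h(Q, q) = -5 + 2*q (h(Q, q) = 2*q - 5 = -5 + 2*q)
X(T) = -1070 + 432*T (X(T) = 216*(-5 + 2*T) + 10 = (-1080 + 432*T) + 10 = -1070 + 432*T)
1/(X(418) + x(-780, 700)) = 1/((-1070 + 432*418) - 255) = 1/((-1070 + 180576) - 255) = 1/(179506 - 255) = 1/179251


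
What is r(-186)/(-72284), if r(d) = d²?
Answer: -8649/18071 ≈ -0.47861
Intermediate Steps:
r(-186)/(-72284) = (-186)²/(-72284) = 34596*(-1/72284) = -8649/18071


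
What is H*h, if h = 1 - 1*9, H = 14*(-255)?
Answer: 28560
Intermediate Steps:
H = -3570
h = -8 (h = 1 - 9 = -8)
H*h = -3570*(-8) = 28560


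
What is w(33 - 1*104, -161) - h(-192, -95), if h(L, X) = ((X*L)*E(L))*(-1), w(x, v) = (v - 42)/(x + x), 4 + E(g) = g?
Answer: -507655477/142 ≈ -3.5750e+6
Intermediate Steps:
E(g) = -4 + g
w(x, v) = (-42 + v)/(2*x) (w(x, v) = (-42 + v)/((2*x)) = (-42 + v)*(1/(2*x)) = (-42 + v)/(2*x))
h(L, X) = -L*X*(-4 + L) (h(L, X) = ((X*L)*(-4 + L))*(-1) = ((L*X)*(-4 + L))*(-1) = (L*X*(-4 + L))*(-1) = -L*X*(-4 + L))
w(33 - 1*104, -161) - h(-192, -95) = (-42 - 161)/(2*(33 - 1*104)) - (-192)*(-95)*(4 - 1*(-192)) = (½)*(-203)/(33 - 104) - (-192)*(-95)*(4 + 192) = (½)*(-203)/(-71) - (-192)*(-95)*196 = (½)*(-1/71)*(-203) - 1*3575040 = 203/142 - 3575040 = -507655477/142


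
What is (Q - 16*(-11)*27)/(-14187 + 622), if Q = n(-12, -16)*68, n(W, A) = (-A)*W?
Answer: 8304/13565 ≈ 0.61216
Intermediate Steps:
n(W, A) = -A*W
Q = -13056 (Q = -1*(-16)*(-12)*68 = -192*68 = -13056)
(Q - 16*(-11)*27)/(-14187 + 622) = (-13056 - 16*(-11)*27)/(-14187 + 622) = (-13056 + 176*27)/(-13565) = (-13056 + 4752)*(-1/13565) = -8304*(-1/13565) = 8304/13565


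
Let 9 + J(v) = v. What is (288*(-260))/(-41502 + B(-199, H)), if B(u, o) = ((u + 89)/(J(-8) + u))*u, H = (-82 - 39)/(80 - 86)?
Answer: 8087040/4493161 ≈ 1.7999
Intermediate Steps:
J(v) = -9 + v
H = 121/6 (H = -121/(-6) = -121*(-⅙) = 121/6 ≈ 20.167)
B(u, o) = u*(89 + u)/(-17 + u) (B(u, o) = ((u + 89)/((-9 - 8) + u))*u = ((89 + u)/(-17 + u))*u = u*(89 + u)/(-17 + u))
(288*(-260))/(-41502 + B(-199, H)) = (288*(-260))/(-41502 - 199*(89 - 199)/(-17 - 199)) = -74880/(-41502 - 199*(-110)/(-216)) = -74880/(-41502 - 199*(-1/216)*(-110)) = -74880/(-41502 - 10945/108) = -74880/(-4493161/108) = -74880*(-108/4493161) = 8087040/4493161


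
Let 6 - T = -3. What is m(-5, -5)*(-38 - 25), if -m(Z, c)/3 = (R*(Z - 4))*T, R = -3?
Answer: 45927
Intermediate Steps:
T = 9 (T = 6 - 1*(-3) = 6 + 3 = 9)
m(Z, c) = -324 + 81*Z (m(Z, c) = -3*(-3*(Z - 4))*9 = -3*(-3*(-4 + Z))*9 = -3*(12 - 3*Z)*9 = -3*(108 - 27*Z) = -324 + 81*Z)
m(-5, -5)*(-38 - 25) = (-324 + 81*(-5))*(-38 - 25) = (-324 - 405)*(-63) = -729*(-63) = 45927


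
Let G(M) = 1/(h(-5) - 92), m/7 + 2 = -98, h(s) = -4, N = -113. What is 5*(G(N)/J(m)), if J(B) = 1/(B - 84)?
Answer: 245/6 ≈ 40.833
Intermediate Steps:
m = -700 (m = -14 + 7*(-98) = -14 - 686 = -700)
J(B) = 1/(-84 + B)
G(M) = -1/96 (G(M) = 1/(-4 - 92) = 1/(-96) = -1/96)
5*(G(N)/J(m)) = 5*(-1/(96*(1/(-84 - 700)))) = 5*(-1/(96*(1/(-784)))) = 5*(-1/(96*(-1/784))) = 5*(-1/96*(-784)) = 5*(49/6) = 245/6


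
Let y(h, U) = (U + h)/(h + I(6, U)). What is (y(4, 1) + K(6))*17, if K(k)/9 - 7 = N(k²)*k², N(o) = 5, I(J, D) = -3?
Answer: 28696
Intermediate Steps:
y(h, U) = (U + h)/(-3 + h) (y(h, U) = (U + h)/(h - 3) = (U + h)/(-3 + h))
K(k) = 63 + 45*k² (K(k) = 63 + 9*(5*k²) = 63 + 45*k²)
(y(4, 1) + K(6))*17 = ((1 + 4)/(-3 + 4) + (63 + 45*6²))*17 = (5/1 + (63 + 45*36))*17 = (1*5 + (63 + 1620))*17 = (5 + 1683)*17 = 1688*17 = 28696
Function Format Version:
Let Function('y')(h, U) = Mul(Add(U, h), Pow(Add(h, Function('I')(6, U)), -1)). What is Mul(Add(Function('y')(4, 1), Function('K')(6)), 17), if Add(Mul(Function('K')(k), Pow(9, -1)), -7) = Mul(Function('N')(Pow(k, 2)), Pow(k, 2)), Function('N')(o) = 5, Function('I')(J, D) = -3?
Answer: 28696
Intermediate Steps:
Function('y')(h, U) = Mul(Pow(Add(-3, h), -1), Add(U, h)) (Function('y')(h, U) = Mul(Add(U, h), Pow(Add(h, -3), -1)) = Mul(Add(U, h), Pow(Add(-3, h), -1)) = Mul(Pow(Add(-3, h), -1), Add(U, h)))
Function('K')(k) = Add(63, Mul(45, Pow(k, 2))) (Function('K')(k) = Add(63, Mul(9, Mul(5, Pow(k, 2)))) = Add(63, Mul(45, Pow(k, 2))))
Mul(Add(Function('y')(4, 1), Function('K')(6)), 17) = Mul(Add(Mul(Pow(Add(-3, 4), -1), Add(1, 4)), Add(63, Mul(45, Pow(6, 2)))), 17) = Mul(Add(Mul(Pow(1, -1), 5), Add(63, Mul(45, 36))), 17) = Mul(Add(Mul(1, 5), Add(63, 1620)), 17) = Mul(Add(5, 1683), 17) = Mul(1688, 17) = 28696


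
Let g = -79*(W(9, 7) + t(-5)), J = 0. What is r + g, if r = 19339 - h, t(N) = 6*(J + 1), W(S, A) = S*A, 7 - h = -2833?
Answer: 11048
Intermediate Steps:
h = 2840 (h = 7 - 1*(-2833) = 7 + 2833 = 2840)
W(S, A) = A*S
t(N) = 6 (t(N) = 6*(0 + 1) = 6*1 = 6)
g = -5451 (g = -79*(7*9 + 6) = -79*(63 + 6) = -79*69 = -5451)
r = 16499 (r = 19339 - 1*2840 = 19339 - 2840 = 16499)
r + g = 16499 - 5451 = 11048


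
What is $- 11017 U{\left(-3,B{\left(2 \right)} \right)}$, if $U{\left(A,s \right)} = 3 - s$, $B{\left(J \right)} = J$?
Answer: $-11017$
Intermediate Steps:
$- 11017 U{\left(-3,B{\left(2 \right)} \right)} = - 11017 \left(3 - 2\right) = \left(-11017\right) 1 = -11017$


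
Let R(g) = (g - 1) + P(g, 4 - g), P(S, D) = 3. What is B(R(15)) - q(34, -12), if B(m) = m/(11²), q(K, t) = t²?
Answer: -17407/121 ≈ -143.86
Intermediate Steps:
R(g) = 2 + g (R(g) = (g - 1) + 3 = (-1 + g) + 3 = 2 + g)
B(m) = m/121
B(R(15)) - q(34, -12) = (2 + 15)/121 - 1*(-12)² = (1/121)*17 - 1*144 = 17/121 - 144 = -17407/121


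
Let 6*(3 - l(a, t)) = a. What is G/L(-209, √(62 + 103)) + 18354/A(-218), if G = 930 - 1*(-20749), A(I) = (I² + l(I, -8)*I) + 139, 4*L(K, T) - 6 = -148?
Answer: -5080466468/8325815 ≈ -610.21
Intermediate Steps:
L(K, T) = -71/2 (L(K, T) = 3/2 + (¼)*(-148) = 3/2 - 37 = -71/2)
l(a, t) = 3 - a/6
A(I) = 139 + I² + I*(3 - I/6) (A(I) = (I² + (3 - I/6)*I) + 139 = (I² + I*(3 - I/6)) + 139 = 139 + I² + I*(3 - I/6))
G = 21679 (G = 930 + 20749 = 21679)
G/L(-209, √(62 + 103)) + 18354/A(-218) = 21679/(-71/2) + 18354/(139 + 3*(-218) + (⅚)*(-218)²) = 21679*(-2/71) + 18354/(139 - 654 + (⅚)*47524) = -43358/71 + 18354/(139 - 654 + 118810/3) = -43358/71 + 18354/(117265/3) = -43358/71 + 18354*(3/117265) = -43358/71 + 55062/117265 = -5080466468/8325815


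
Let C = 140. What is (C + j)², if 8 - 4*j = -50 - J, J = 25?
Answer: 413449/16 ≈ 25841.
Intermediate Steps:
j = 83/4 (j = 2 - (-50 - 1*25)/4 = 2 - (-50 - 25)/4 = 2 - ¼*(-75) = 2 + 75/4 = 83/4 ≈ 20.750)
(C + j)² = (140 + 83/4)² = (643/4)² = 413449/16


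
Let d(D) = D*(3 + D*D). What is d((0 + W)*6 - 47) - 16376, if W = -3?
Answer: -291196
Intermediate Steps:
d(D) = D*(3 + D²)
d((0 + W)*6 - 47) - 16376 = ((0 - 3)*6 - 47)*(3 + ((0 - 3)*6 - 47)²) - 16376 = (-3*6 - 47)*(3 + (-3*6 - 47)²) - 16376 = (-18 - 47)*(3 + (-18 - 47)²) - 16376 = -65*(3 + (-65)²) - 16376 = -65*(3 + 4225) - 16376 = -65*4228 - 16376 = -274820 - 16376 = -291196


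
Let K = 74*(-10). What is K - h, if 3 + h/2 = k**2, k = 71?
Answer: -10816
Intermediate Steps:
h = 10076 (h = -6 + 2*71**2 = -6 + 2*5041 = -6 + 10082 = 10076)
K = -740
K - h = -740 - 1*10076 = -740 - 10076 = -10816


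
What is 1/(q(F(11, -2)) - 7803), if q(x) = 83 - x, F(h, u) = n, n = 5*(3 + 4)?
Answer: -1/7755 ≈ -0.00012895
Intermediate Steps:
n = 35 (n = 5*7 = 35)
F(h, u) = 35
1/(q(F(11, -2)) - 7803) = 1/((83 - 1*35) - 7803) = 1/((83 - 35) - 7803) = 1/(48 - 7803) = 1/(-7755) = -1/7755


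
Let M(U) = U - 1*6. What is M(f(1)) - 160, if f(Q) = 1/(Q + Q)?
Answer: -331/2 ≈ -165.50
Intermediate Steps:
f(Q) = 1/(2*Q)
M(U) = -6 + U (M(U) = U - 6 = -6 + U)
M(f(1)) - 160 = (-6 + (½)/1) - 160 = (-6 + (½)*1) - 160 = (-6 + ½) - 160 = -11/2 - 160 = -331/2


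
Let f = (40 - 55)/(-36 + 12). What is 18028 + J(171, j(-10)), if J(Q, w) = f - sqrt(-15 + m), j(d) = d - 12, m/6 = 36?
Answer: 144229/8 - sqrt(201) ≈ 18014.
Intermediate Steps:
m = 216 (m = 6*36 = 216)
j(d) = -12 + d
f = 5/8 (f = -15/(-24) = -15*(-1/24) = 5/8 ≈ 0.62500)
J(Q, w) = 5/8 - sqrt(201) (J(Q, w) = 5/8 - sqrt(-15 + 216) = 5/8 - sqrt(201))
18028 + J(171, j(-10)) = 18028 + (5/8 - sqrt(201)) = 144229/8 - sqrt(201)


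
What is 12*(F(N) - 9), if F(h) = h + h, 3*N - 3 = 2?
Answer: -68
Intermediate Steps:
N = 5/3 (N = 1 + (⅓)*2 = 1 + ⅔ = 5/3 ≈ 1.6667)
F(h) = 2*h
12*(F(N) - 9) = 12*(2*(5/3) - 9) = 12*(10/3 - 9) = 12*(-17/3) = -68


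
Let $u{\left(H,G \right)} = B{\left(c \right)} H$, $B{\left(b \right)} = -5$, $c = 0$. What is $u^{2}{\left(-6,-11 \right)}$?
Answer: $900$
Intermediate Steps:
$u{\left(H,G \right)} = - 5 H$
$u^{2}{\left(-6,-11 \right)} = \left(\left(-5\right) \left(-6\right)\right)^{2} = 30^{2} = 900$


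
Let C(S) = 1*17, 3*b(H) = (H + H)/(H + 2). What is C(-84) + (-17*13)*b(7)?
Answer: -2635/27 ≈ -97.593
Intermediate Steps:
b(H) = 2*H/(3*(2 + H)) (b(H) = ((H + H)/(H + 2))/3 = ((2*H)/(2 + H))/3 = (2*H/(2 + H))/3 = 2*H/(3*(2 + H)))
C(S) = 17
C(-84) + (-17*13)*b(7) = 17 + (-17*13)*((2/3)*7/(2 + 7)) = 17 - 442*7/(3*9) = 17 - 221*14/27 = 17 - 3094/27 = -2635/27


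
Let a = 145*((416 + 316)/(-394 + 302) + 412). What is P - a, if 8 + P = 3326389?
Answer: 75159278/23 ≈ 3.2678e+6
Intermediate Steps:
P = 3326381 (P = -8 + 3326389 = 3326381)
a = 1347485/23 (a = 145*(732/(-92) + 412) = 145*(732*(-1/92) + 412) = 145*(-183/23 + 412) = 145*(9293/23) = 1347485/23 ≈ 58586.)
P - a = 3326381 - 1*1347485/23 = 3326381 - 1347485/23 = 75159278/23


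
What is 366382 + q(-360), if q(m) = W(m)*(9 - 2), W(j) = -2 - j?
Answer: 368888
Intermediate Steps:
q(m) = -14 - 7*m (q(m) = (-2 - m)*(9 - 2) = (-2 - m)*7 = -14 - 7*m)
366382 + q(-360) = 366382 + (-14 - 7*(-360)) = 366382 + (-14 + 2520) = 366382 + 2506 = 368888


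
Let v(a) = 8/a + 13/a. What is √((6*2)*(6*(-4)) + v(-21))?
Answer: 17*I ≈ 17.0*I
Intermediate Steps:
v(a) = 21/a
√((6*2)*(6*(-4)) + v(-21)) = √((6*2)*(6*(-4)) + 21/(-21)) = √(12*(-24) + 21*(-1/21)) = √(-288 - 1) = √(-289) = 17*I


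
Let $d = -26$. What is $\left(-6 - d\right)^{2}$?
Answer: $400$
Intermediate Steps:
$\left(-6 - d\right)^{2} = \left(-6 - -26\right)^{2} = \left(-6 + 26\right)^{2} = 20^{2} = 400$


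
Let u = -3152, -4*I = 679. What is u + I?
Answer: -13287/4 ≈ -3321.8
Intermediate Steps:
I = -679/4 (I = -¼*679 = -679/4 ≈ -169.75)
u + I = -3152 - 679/4 = -13287/4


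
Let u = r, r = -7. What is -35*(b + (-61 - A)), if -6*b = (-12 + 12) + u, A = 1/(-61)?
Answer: 766255/366 ≈ 2093.6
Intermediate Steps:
u = -7
A = -1/61 ≈ -0.016393
b = 7/6 (b = -((-12 + 12) - 7)/6 = -(0 - 7)/6 = -⅙*(-7) = 7/6 ≈ 1.1667)
-35*(b + (-61 - A)) = -35*(7/6 + (-61 - 1*(-1/61))) = -35*(7/6 + (-61 + 1/61)) = -35*(7/6 - 3720/61) = -35*(-21893/366) = 766255/366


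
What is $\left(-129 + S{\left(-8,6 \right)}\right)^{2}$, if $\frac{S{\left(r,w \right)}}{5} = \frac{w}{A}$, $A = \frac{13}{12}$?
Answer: $\frac{1734489}{169} \approx 10263.0$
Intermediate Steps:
$A = \frac{13}{12}$ ($A = 13 \cdot \frac{1}{12} = \frac{13}{12} \approx 1.0833$)
$S{\left(r,w \right)} = \frac{60 w}{13}$ ($S{\left(r,w \right)} = 5 \frac{w}{\frac{13}{12}} = 5 w \frac{12}{13} = 5 \frac{12 w}{13} = \frac{60 w}{13}$)
$\left(-129 + S{\left(-8,6 \right)}\right)^{2} = \left(-129 + \frac{60}{13} \cdot 6\right)^{2} = \left(-129 + \frac{360}{13}\right)^{2} = \left(- \frac{1317}{13}\right)^{2} = \frac{1734489}{169}$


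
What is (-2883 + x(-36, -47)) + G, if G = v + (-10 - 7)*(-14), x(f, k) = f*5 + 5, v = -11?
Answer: -2831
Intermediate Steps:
x(f, k) = 5 + 5*f (x(f, k) = 5*f + 5 = 5 + 5*f)
G = 227 (G = -11 + (-10 - 7)*(-14) = -11 - 17*(-14) = -11 + 238 = 227)
(-2883 + x(-36, -47)) + G = (-2883 + (5 + 5*(-36))) + 227 = (-2883 + (5 - 180)) + 227 = (-2883 - 175) + 227 = -3058 + 227 = -2831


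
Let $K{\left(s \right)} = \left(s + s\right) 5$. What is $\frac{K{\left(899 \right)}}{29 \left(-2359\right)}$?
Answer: $- \frac{310}{2359} \approx -0.13141$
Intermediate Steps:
$K{\left(s \right)} = 10 s$ ($K{\left(s \right)} = 2 s 5 = 10 s$)
$\frac{K{\left(899 \right)}}{29 \left(-2359\right)} = \frac{10 \cdot 899}{29 \left(-2359\right)} = \frac{8990}{-68411} = 8990 \left(- \frac{1}{68411}\right) = - \frac{310}{2359}$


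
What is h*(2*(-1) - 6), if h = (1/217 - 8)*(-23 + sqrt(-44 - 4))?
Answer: -319240/217 + 55520*I*sqrt(3)/217 ≈ -1471.2 + 443.15*I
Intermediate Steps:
h = 39905/217 - 6940*I*sqrt(3)/217 (h = (1/217 - 8)*(-23 + sqrt(-48)) = -1735*(-23 + 4*I*sqrt(3))/217 = 39905/217 - 6940*I*sqrt(3)/217 ≈ 183.89 - 55.394*I)
h*(2*(-1) - 6) = (39905/217 - 6940*I*sqrt(3)/217)*(2*(-1) - 6) = (39905/217 - 6940*I*sqrt(3)/217)*(-2 - 6) = (39905/217 - 6940*I*sqrt(3)/217)*(-8) = -319240/217 + 55520*I*sqrt(3)/217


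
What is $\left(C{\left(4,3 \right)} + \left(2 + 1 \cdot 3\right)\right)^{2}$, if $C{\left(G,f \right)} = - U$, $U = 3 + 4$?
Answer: $4$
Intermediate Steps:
$U = 7$
$C{\left(G,f \right)} = -7$ ($C{\left(G,f \right)} = \left(-1\right) 7 = -7$)
$\left(C{\left(4,3 \right)} + \left(2 + 1 \cdot 3\right)\right)^{2} = \left(-7 + \left(2 + 1 \cdot 3\right)\right)^{2} = \left(-7 + \left(2 + 3\right)\right)^{2} = \left(-7 + 5\right)^{2} = \left(-2\right)^{2} = 4$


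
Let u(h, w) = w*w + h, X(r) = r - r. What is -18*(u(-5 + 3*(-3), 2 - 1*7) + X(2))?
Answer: -198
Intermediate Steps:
X(r) = 0
u(h, w) = h + w² (u(h, w) = w² + h = h + w²)
-18*(u(-5 + 3*(-3), 2 - 1*7) + X(2)) = -18*(((-5 + 3*(-3)) + (2 - 1*7)²) + 0) = -18*(((-5 - 9) + (2 - 7)²) + 0) = -18*((-14 + (-5)²) + 0) = -18*((-14 + 25) + 0) = -18*(11 + 0) = -18*11 = -198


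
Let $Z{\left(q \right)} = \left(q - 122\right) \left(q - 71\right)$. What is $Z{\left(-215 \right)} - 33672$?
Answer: $62710$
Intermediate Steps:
$Z{\left(q \right)} = \left(-122 + q\right) \left(-71 + q\right)$ ($Z{\left(q \right)} = \left(q - 122\right) \left(-71 + q\right) = \left(-122 + q\right) \left(-71 + q\right)$)
$Z{\left(-215 \right)} - 33672 = \left(8662 + \left(-215\right)^{2} - -41495\right) - 33672 = \left(8662 + 46225 + 41495\right) - 33672 = 96382 - 33672 = 62710$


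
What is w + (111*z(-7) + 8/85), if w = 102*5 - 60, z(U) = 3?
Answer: 66563/85 ≈ 783.09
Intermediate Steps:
w = 450 (w = 510 - 60 = 450)
w + (111*z(-7) + 8/85) = 450 + (111*3 + 8/85) = 450 + (333 + 8*(1/85)) = 450 + (333 + 8/85) = 450 + 28313/85 = 66563/85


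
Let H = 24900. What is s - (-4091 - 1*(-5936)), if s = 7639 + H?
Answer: 30694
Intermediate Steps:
s = 32539 (s = 7639 + 24900 = 32539)
s - (-4091 - 1*(-5936)) = 32539 - (-4091 - 1*(-5936)) = 32539 - (-4091 + 5936) = 32539 - 1*1845 = 32539 - 1845 = 30694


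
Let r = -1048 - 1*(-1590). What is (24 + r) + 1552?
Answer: 2118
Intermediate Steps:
r = 542 (r = -1048 + 1590 = 542)
(24 + r) + 1552 = (24 + 542) + 1552 = 566 + 1552 = 2118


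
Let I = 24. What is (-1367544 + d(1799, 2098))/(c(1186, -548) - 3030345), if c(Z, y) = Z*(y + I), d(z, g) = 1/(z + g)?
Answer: 761331281/2033014239 ≈ 0.37448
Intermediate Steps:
d(z, g) = 1/(g + z)
c(Z, y) = Z*(24 + y) (c(Z, y) = Z*(y + 24) = Z*(24 + y))
(-1367544 + d(1799, 2098))/(c(1186, -548) - 3030345) = (-1367544 + 1/(2098 + 1799))/(1186*(24 - 548) - 3030345) = (-1367544 + 1/3897)/(1186*(-524) - 3030345) = (-1367544 + 1/3897)/(-621464 - 3030345) = -5329318967/3897/(-3651809) = -5329318967/3897*(-1/3651809) = 761331281/2033014239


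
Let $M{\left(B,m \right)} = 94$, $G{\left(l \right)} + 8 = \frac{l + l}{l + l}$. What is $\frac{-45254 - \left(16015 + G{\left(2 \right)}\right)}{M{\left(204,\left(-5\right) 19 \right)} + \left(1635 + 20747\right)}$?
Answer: $- \frac{30631}{11238} \approx -2.7257$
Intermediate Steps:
$G{\left(l \right)} = -7$ ($G{\left(l \right)} = -8 + \frac{l + l}{l + l} = -8 + \frac{2 l}{2 l} = -8 + 2 l \frac{1}{2 l} = -8 + 1 = -7$)
$\frac{-45254 - \left(16015 + G{\left(2 \right)}\right)}{M{\left(204,\left(-5\right) 19 \right)} + \left(1635 + 20747\right)} = \frac{-45254 - 16008}{94 + \left(1635 + 20747\right)} = \frac{-45254 + \left(-16015 + 7\right)}{94 + 22382} = \frac{-45254 - 16008}{22476} = \left(-61262\right) \frac{1}{22476} = - \frac{30631}{11238}$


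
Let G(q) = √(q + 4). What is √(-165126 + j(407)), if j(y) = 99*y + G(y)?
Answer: √(-124833 + √411) ≈ 353.29*I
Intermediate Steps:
G(q) = √(4 + q)
j(y) = √(4 + y) + 99*y (j(y) = 99*y + √(4 + y) = √(4 + y) + 99*y)
√(-165126 + j(407)) = √(-165126 + (√(4 + 407) + 99*407)) = √(-165126 + (√411 + 40293)) = √(-165126 + (40293 + √411)) = √(-124833 + √411)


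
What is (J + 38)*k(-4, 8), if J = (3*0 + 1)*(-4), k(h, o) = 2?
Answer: 68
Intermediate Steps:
J = -4 (J = (0 + 1)*(-4) = 1*(-4) = -4)
(J + 38)*k(-4, 8) = (-4 + 38)*2 = 34*2 = 68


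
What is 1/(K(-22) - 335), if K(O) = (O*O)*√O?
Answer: -335/5265857 - 484*I*√22/5265857 ≈ -6.3617e-5 - 0.00043111*I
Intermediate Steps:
K(O) = O^(5/2) (K(O) = O²*√O = O^(5/2))
1/(K(-22) - 335) = 1/((-22)^(5/2) - 335) = 1/(484*I*√22 - 335) = 1/(-335 + 484*I*√22)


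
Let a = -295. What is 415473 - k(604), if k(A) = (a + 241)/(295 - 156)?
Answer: 57750801/139 ≈ 4.1547e+5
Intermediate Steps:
k(A) = -54/139 (k(A) = (-295 + 241)/(295 - 156) = -54/139)
415473 - k(604) = 415473 - 1*(-54/139) = 415473 + 54/139 = 57750801/139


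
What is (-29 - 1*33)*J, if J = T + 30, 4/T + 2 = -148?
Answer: -139376/75 ≈ -1858.3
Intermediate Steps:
T = -2/75 (T = 4/(-2 - 148) = 4/(-150) = 4*(-1/150) = -2/75 ≈ -0.026667)
J = 2248/75 (J = -2/75 + 30 = 2248/75 ≈ 29.973)
(-29 - 1*33)*J = (-29 - 1*33)*(2248/75) = (-29 - 33)*(2248/75) = -62*2248/75 = -139376/75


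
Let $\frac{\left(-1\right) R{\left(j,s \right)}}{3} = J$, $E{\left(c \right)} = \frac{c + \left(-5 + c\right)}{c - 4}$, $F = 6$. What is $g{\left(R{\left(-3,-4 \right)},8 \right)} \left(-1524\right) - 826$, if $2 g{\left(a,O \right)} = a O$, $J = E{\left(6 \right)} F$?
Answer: $383222$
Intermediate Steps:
$E{\left(c \right)} = \frac{-5 + 2 c}{-4 + c}$
$J = 21$ ($J = \frac{-5 + 2 \cdot 6}{-4 + 6} \cdot 6 = \frac{-5 + 12}{2} \cdot 6 = \frac{1}{2} \cdot 7 \cdot 6 = \frac{7}{2} \cdot 6 = 21$)
$R{\left(j,s \right)} = -63$ ($R{\left(j,s \right)} = \left(-3\right) 21 = -63$)
$g{\left(a,O \right)} = \frac{O a}{2}$ ($g{\left(a,O \right)} = \frac{a O}{2} = \frac{O a}{2}$)
$g{\left(R{\left(-3,-4 \right)},8 \right)} \left(-1524\right) - 826 = \frac{1}{2} \cdot 8 \left(-63\right) \left(-1524\right) - 826 = \left(-252\right) \left(-1524\right) - 826 = 384048 - 826 = 383222$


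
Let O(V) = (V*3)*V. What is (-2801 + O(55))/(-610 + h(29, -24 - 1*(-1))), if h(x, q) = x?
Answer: -6274/581 ≈ -10.799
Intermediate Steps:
O(V) = 3*V**2 (O(V) = (3*V)*V = 3*V**2)
(-2801 + O(55))/(-610 + h(29, -24 - 1*(-1))) = (-2801 + 3*55**2)/(-610 + 29) = (-2801 + 3*3025)/(-581) = (-2801 + 9075)*(-1/581) = 6274*(-1/581) = -6274/581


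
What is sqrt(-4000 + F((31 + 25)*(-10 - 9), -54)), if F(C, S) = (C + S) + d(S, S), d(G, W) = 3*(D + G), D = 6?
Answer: I*sqrt(5262) ≈ 72.54*I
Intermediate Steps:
d(G, W) = 18 + 3*G (d(G, W) = 3*(6 + G) = 18 + 3*G)
F(C, S) = 18 + C + 4*S (F(C, S) = (C + S) + (18 + 3*S) = 18 + C + 4*S)
sqrt(-4000 + F((31 + 25)*(-10 - 9), -54)) = sqrt(-4000 + (18 + (31 + 25)*(-10 - 9) + 4*(-54))) = sqrt(-4000 + (18 + 56*(-19) - 216)) = sqrt(-4000 + (18 - 1064 - 216)) = sqrt(-4000 - 1262) = sqrt(-5262) = I*sqrt(5262)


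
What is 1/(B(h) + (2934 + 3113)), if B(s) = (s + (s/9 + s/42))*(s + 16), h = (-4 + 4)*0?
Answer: 1/6047 ≈ 0.00016537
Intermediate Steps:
h = 0 (h = 0*0 = 0)
B(s) = 143*s*(16 + s)/126 (B(s) = (s + (s*(⅑) + s*(1/42)))*(16 + s) = (s + (s/9 + s/42))*(16 + s) = (s + 17*s/126)*(16 + s) = (143*s/126)*(16 + s) = 143*s*(16 + s)/126)
1/(B(h) + (2934 + 3113)) = 1/((143/126)*0*(16 + 0) + (2934 + 3113)) = 1/((143/126)*0*16 + 6047) = 1/(0 + 6047) = 1/6047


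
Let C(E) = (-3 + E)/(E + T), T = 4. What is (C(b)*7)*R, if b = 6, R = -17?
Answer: -357/10 ≈ -35.700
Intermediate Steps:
C(E) = (-3 + E)/(4 + E) (C(E) = (-3 + E)/(E + 4) = (-3 + E)/(4 + E))
(C(b)*7)*R = (((-3 + 6)/(4 + 6))*7)*(-17) = ((3/10)*7)*(-17) = (21/10)*(-17) = -357/10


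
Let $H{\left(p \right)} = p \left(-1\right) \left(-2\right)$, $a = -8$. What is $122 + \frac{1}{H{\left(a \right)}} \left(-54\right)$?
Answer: $\frac{1003}{8} \approx 125.38$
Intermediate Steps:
$H{\left(p \right)} = 2 p$ ($H{\left(p \right)} = - p \left(-2\right) = 2 p$)
$122 + \frac{1}{H{\left(a \right)}} \left(-54\right) = 122 + \frac{1}{2 \left(-8\right)} \left(-54\right) = 122 + \frac{1}{-16} \left(-54\right) = 122 - - \frac{27}{8} = 122 + \frac{27}{8} = \frac{1003}{8}$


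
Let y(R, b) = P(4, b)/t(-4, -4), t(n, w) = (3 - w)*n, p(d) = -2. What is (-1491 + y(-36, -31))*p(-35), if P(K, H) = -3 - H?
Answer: 2984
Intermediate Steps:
t(n, w) = n*(3 - w) (t(n, w) = (3 - w)*n = n*(3 - w))
y(R, b) = 3/28 + b/28 (y(R, b) = (-3 - b)/((-4*(3 - 1*(-4)))) = (-3 - b)/((-4*(3 + 4))) = (-3 - b)/((-4*7)) = (-3 - b)/(-28) = (-3 - b)*(-1/28) = 3/28 + b/28)
(-1491 + y(-36, -31))*p(-35) = (-1491 + (3/28 + (1/28)*(-31)))*(-2) = (-1491 + (3/28 - 31/28))*(-2) = (-1491 - 1)*(-2) = -1492*(-2) = 2984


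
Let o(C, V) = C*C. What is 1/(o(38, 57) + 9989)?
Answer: 1/11433 ≈ 8.7466e-5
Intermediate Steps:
o(C, V) = C²
1/(o(38, 57) + 9989) = 1/(38² + 9989) = 1/(1444 + 9989) = 1/11433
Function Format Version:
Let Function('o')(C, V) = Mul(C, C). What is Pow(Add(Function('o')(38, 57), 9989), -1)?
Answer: Rational(1, 11433) ≈ 8.7466e-5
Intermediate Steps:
Function('o')(C, V) = Pow(C, 2)
Pow(Add(Function('o')(38, 57), 9989), -1) = Pow(Add(Pow(38, 2), 9989), -1) = Pow(Add(1444, 9989), -1) = Pow(11433, -1) = Rational(1, 11433)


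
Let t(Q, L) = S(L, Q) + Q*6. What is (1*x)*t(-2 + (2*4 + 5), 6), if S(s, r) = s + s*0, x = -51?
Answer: -3672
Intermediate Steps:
S(s, r) = s (S(s, r) = s + 0 = s)
t(Q, L) = L + 6*Q (t(Q, L) = L + Q*6 = L + 6*Q)
(1*x)*t(-2 + (2*4 + 5), 6) = (1*(-51))*(6 + 6*(-2 + (2*4 + 5))) = -51*(6 + 6*(-2 + (8 + 5))) = -51*(6 + 6*(-2 + 13)) = -51*(6 + 6*11) = -51*(6 + 66) = -51*72 = -3672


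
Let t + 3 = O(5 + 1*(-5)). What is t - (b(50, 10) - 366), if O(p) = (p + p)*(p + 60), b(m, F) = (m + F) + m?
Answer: 253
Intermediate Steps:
b(m, F) = F + 2*m (b(m, F) = (F + m) + m = F + 2*m)
O(p) = 2*p*(60 + p) (O(p) = (2*p)*(60 + p) = 2*p*(60 + p))
t = -3 (t = -3 + 2*(5 + 1*(-5))*(60 + (5 + 1*(-5))) = -3 + 2*(5 - 5)*(60 + (5 - 5)) = -3 + 2*0*(60 + 0) = -3 + 2*0*60 = -3 + 0 = -3)
t - (b(50, 10) - 366) = -3 - ((10 + 2*50) - 366) = -3 - ((10 + 100) - 366) = -3 - (110 - 366) = -3 - 1*(-256) = -3 + 256 = 253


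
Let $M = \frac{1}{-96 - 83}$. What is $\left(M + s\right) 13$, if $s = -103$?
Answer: $- \frac{239694}{179} \approx -1339.1$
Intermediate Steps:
$M = - \frac{1}{179}$ ($M = \frac{1}{-179} = - \frac{1}{179} \approx -0.0055866$)
$\left(M + s\right) 13 = \left(- \frac{1}{179} - 103\right) 13 = \left(- \frac{18438}{179}\right) 13 = - \frac{239694}{179}$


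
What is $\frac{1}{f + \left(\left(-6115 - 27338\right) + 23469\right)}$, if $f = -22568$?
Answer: $- \frac{1}{32552} \approx -3.072 \cdot 10^{-5}$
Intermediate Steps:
$\frac{1}{f + \left(\left(-6115 - 27338\right) + 23469\right)} = \frac{1}{-22568 + \left(\left(-6115 - 27338\right) + 23469\right)} = \frac{1}{-22568 + \left(-33453 + 23469\right)} = \frac{1}{-22568 - 9984} = \frac{1}{-32552} = - \frac{1}{32552}$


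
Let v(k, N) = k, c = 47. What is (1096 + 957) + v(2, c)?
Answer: 2055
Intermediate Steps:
(1096 + 957) + v(2, c) = (1096 + 957) + 2 = 2053 + 2 = 2055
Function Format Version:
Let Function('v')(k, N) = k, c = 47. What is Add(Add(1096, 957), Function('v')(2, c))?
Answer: 2055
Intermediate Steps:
Add(Add(1096, 957), Function('v')(2, c)) = Add(Add(1096, 957), 2) = Add(2053, 2) = 2055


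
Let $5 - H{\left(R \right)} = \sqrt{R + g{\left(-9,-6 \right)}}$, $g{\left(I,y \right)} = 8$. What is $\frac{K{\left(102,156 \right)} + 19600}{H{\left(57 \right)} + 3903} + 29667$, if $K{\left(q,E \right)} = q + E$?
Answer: $\frac{453163866197}{15272399} + \frac{19858 \sqrt{65}}{15272399} \approx 29672.0$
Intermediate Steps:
$K{\left(q,E \right)} = E + q$
$H{\left(R \right)} = 5 - \sqrt{8 + R}$ ($H{\left(R \right)} = 5 - \sqrt{R + 8} = 5 - \sqrt{8 + R}$)
$\frac{K{\left(102,156 \right)} + 19600}{H{\left(57 \right)} + 3903} + 29667 = \frac{\left(156 + 102\right) + 19600}{\left(5 - \sqrt{8 + 57}\right) + 3903} + 29667 = \frac{258 + 19600}{\left(5 - \sqrt{65}\right) + 3903} + 29667 = \frac{19858}{3908 - \sqrt{65}} + 29667 = 29667 + \frac{19858}{3908 - \sqrt{65}}$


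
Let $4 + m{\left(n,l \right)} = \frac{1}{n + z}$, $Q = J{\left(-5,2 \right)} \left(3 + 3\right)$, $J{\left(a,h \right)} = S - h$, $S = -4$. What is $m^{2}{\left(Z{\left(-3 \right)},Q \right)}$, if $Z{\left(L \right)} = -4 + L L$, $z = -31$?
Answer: $\frac{11025}{676} \approx 16.309$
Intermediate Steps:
$J{\left(a,h \right)} = -4 - h$
$Z{\left(L \right)} = -4 + L^{2}$
$Q = -36$ ($Q = \left(-4 - 2\right) \left(3 + 3\right) = \left(-4 - 2\right) 6 = \left(-6\right) 6 = -36$)
$m{\left(n,l \right)} = -4 + \frac{1}{-31 + n}$ ($m{\left(n,l \right)} = -4 + \frac{1}{n - 31} = -4 + \frac{1}{-31 + n}$)
$m^{2}{\left(Z{\left(-3 \right)},Q \right)} = \left(\frac{125 - 4 \left(-4 + \left(-3\right)^{2}\right)}{-31 - \left(4 - \left(-3\right)^{2}\right)}\right)^{2} = \left(\frac{125 - 4 \left(-4 + 9\right)}{-31 + \left(-4 + 9\right)}\right)^{2} = \left(\frac{125 - 20}{-31 + 5}\right)^{2} = \left(\frac{125 - 20}{-26}\right)^{2} = \left(\left(- \frac{1}{26}\right) 105\right)^{2} = \left(- \frac{105}{26}\right)^{2} = \frac{11025}{676}$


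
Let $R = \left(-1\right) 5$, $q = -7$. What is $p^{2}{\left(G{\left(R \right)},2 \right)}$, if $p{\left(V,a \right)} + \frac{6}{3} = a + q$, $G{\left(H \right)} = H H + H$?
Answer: $49$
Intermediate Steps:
$R = -5$
$G{\left(H \right)} = H + H^{2}$ ($G{\left(H \right)} = H^{2} + H = H + H^{2}$)
$p{\left(V,a \right)} = -9 + a$ ($p{\left(V,a \right)} = -2 + \left(a - 7\right) = -2 + \left(-7 + a\right) = -9 + a$)
$p^{2}{\left(G{\left(R \right)},2 \right)} = \left(-9 + 2\right)^{2} = \left(-7\right)^{2} = 49$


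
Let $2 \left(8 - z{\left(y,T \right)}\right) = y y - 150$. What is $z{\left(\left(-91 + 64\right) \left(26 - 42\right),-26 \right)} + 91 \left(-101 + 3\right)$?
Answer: $-102147$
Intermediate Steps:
$z{\left(y,T \right)} = 83 - \frac{y^{2}}{2}$ ($z{\left(y,T \right)} = 8 - \frac{y y - 150}{2} = 8 - \frac{y^{2} - 150}{2} = 8 - \frac{-150 + y^{2}}{2} = 8 - \left(-75 + \frac{y^{2}}{2}\right) = 83 - \frac{y^{2}}{2}$)
$z{\left(\left(-91 + 64\right) \left(26 - 42\right),-26 \right)} + 91 \left(-101 + 3\right) = \left(83 - \frac{\left(\left(-91 + 64\right) \left(26 - 42\right)\right)^{2}}{2}\right) + 91 \left(-101 + 3\right) = \left(83 - \frac{\left(\left(-27\right) \left(-16\right)\right)^{2}}{2}\right) + 91 \left(-98\right) = \left(83 - \frac{432^{2}}{2}\right) - 8918 = \left(83 - 93312\right) - 8918 = -93229 - 8918 = -102147$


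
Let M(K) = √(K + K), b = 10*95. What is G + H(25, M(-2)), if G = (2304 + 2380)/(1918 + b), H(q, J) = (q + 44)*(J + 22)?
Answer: 1089577/717 + 138*I ≈ 1519.6 + 138.0*I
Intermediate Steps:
b = 950
M(K) = √2*√K (M(K) = √(2*K) = √2*√K)
H(q, J) = (22 + J)*(44 + q) (H(q, J) = (44 + q)*(22 + J) = (22 + J)*(44 + q))
G = 1171/717 (G = (2304 + 2380)/(1918 + 950) = 4684/2868 = 4684*(1/2868) = 1171/717 ≈ 1.6332)
G + H(25, M(-2)) = 1171/717 + (968 + 22*25 + 44*(√2*√(-2)) + (√2*√(-2))*25) = 1171/717 + (968 + 550 + 44*(√2*(I*√2)) + (√2*(I*√2))*25) = 1171/717 + (968 + 550 + 44*(2*I) + (2*I)*25) = 1171/717 + (968 + 550 + 88*I + 50*I) = 1171/717 + (1518 + 138*I) = 1089577/717 + 138*I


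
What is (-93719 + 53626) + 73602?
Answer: 33509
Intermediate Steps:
(-93719 + 53626) + 73602 = -40093 + 73602 = 33509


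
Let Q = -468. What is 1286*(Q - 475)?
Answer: -1212698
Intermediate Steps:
1286*(Q - 475) = 1286*(-468 - 475) = 1286*(-943) = -1212698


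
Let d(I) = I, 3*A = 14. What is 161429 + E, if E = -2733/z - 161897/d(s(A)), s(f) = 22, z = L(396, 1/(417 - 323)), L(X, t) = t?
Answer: -2262303/22 ≈ -1.0283e+5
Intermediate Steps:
A = 14/3 (A = (⅓)*14 = 14/3 ≈ 4.6667)
z = 1/94 (z = 1/(417 - 323) = 1/94 ≈ 0.010638)
E = -5813741/22 (E = -2733/1/94 - 161897/22 = -2733*94 - 161897*1/22 = -256902 - 161897/22 = -5813741/22 ≈ -2.6426e+5)
161429 + E = 161429 - 5813741/22 = -2262303/22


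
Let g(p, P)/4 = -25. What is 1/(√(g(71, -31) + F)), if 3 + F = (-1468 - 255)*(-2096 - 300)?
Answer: √4128205/4128205 ≈ 0.00049218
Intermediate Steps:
F = 4128305 (F = -3 + (-1468 - 255)*(-2096 - 300) = -3 - 1723*(-2396) = -3 + 4128308 = 4128305)
g(p, P) = -100 (g(p, P) = 4*(-25) = -100)
1/(√(g(71, -31) + F)) = 1/(√(-100 + 4128305)) = 1/(√4128205) = √4128205/4128205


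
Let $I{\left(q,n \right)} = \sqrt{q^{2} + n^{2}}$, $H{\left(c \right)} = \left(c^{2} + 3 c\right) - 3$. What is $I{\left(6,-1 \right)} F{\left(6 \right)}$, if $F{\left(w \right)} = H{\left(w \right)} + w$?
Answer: $57 \sqrt{37} \approx 346.72$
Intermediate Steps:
$H{\left(c \right)} = -3 + c^{2} + 3 c$
$F{\left(w \right)} = -3 + w^{2} + 4 w$ ($F{\left(w \right)} = \left(-3 + w^{2} + 3 w\right) + w = -3 + w^{2} + 4 w$)
$I{\left(q,n \right)} = \sqrt{n^{2} + q^{2}}$
$I{\left(6,-1 \right)} F{\left(6 \right)} = \sqrt{\left(-1\right)^{2} + 6^{2}} \left(-3 + 6^{2} + 4 \cdot 6\right) = \sqrt{1 + 36} \left(-3 + 36 + 24\right) = \sqrt{37} \cdot 57 = 57 \sqrt{37}$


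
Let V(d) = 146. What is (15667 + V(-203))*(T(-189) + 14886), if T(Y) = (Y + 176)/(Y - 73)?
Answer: 61672992885/262 ≈ 2.3539e+8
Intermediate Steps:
T(Y) = (176 + Y)/(-73 + Y)
(15667 + V(-203))*(T(-189) + 14886) = (15667 + 146)*((176 - 189)/(-73 - 189) + 14886) = 15813*(-13/(-262) + 14886) = 15813*(-1/262*(-13) + 14886) = 15813*(13/262 + 14886) = 15813*(3900145/262) = 61672992885/262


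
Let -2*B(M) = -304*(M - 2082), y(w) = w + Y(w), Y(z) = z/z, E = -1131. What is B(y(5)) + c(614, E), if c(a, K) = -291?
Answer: -315843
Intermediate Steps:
Y(z) = 1
y(w) = 1 + w (y(w) = w + 1 = 1 + w)
B(M) = -316464 + 152*M (B(M) = -(-152)*(M - 2082) = -(-152)*(-2082 + M) = -(632928 - 304*M)/2 = -316464 + 152*M)
B(y(5)) + c(614, E) = (-316464 + 152*(1 + 5)) - 291 = (-316464 + 152*6) - 291 = (-316464 + 912) - 291 = -315552 - 291 = -315843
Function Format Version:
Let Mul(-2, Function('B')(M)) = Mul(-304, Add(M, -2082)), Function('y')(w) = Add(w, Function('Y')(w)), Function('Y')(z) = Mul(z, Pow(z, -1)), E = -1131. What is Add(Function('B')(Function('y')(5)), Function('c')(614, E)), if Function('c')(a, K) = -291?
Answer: -315843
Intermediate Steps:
Function('Y')(z) = 1
Function('y')(w) = Add(1, w) (Function('y')(w) = Add(w, 1) = Add(1, w))
Function('B')(M) = Add(-316464, Mul(152, M)) (Function('B')(M) = Mul(Rational(-1, 2), Mul(-304, Add(M, -2082))) = Mul(Rational(-1, 2), Mul(-304, Add(-2082, M))) = Mul(Rational(-1, 2), Add(632928, Mul(-304, M))) = Add(-316464, Mul(152, M)))
Add(Function('B')(Function('y')(5)), Function('c')(614, E)) = Add(Add(-316464, Mul(152, Add(1, 5))), -291) = Add(Add(-316464, Mul(152, 6)), -291) = Add(Add(-316464, 912), -291) = Add(-315552, -291) = -315843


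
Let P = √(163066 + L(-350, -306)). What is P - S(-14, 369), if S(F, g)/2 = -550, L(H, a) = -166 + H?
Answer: 1100 + 5*√6502 ≈ 1503.2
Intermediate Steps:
S(F, g) = -1100 (S(F, g) = 2*(-550) = -1100)
P = 5*√6502 (P = √(163066 + (-166 - 350)) = √(163066 - 516) = √162550 = 5*√6502 ≈ 403.17)
P - S(-14, 369) = 5*√6502 - 1*(-1100) = 5*√6502 + 1100 = 1100 + 5*√6502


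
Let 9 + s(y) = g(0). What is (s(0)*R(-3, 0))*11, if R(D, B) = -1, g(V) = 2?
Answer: 77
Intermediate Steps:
s(y) = -7 (s(y) = -9 + 2 = -7)
(s(0)*R(-3, 0))*11 = -7*(-1)*11 = 7*11 = 77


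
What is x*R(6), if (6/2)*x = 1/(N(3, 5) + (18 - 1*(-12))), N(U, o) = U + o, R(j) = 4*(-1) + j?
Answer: 1/57 ≈ 0.017544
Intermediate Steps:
R(j) = -4 + j
x = 1/114 (x = 1/(3*((3 + 5) + (18 - 1*(-12)))) = 1/(3*(8 + (18 + 12))) = 1/(3*(8 + 30)) = (⅓)/38 = (⅓)*(1/38) = 1/114 ≈ 0.0087719)
x*R(6) = (-4 + 6)/114 = (1/114)*2 = 1/57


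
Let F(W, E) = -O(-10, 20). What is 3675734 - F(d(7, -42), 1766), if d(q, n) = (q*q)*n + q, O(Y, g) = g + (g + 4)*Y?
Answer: 3675514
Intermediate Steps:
O(Y, g) = g + Y*(4 + g) (O(Y, g) = g + (4 + g)*Y = g + Y*(4 + g))
d(q, n) = q + n*q² (d(q, n) = q²*n + q = n*q² + q = q + n*q²)
F(W, E) = 220 (F(W, E) = -(20 + 4*(-10) - 10*20) = -(20 - 40 - 200) = -1*(-220) = 220)
3675734 - F(d(7, -42), 1766) = 3675734 - 1*220 = 3675734 - 220 = 3675514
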